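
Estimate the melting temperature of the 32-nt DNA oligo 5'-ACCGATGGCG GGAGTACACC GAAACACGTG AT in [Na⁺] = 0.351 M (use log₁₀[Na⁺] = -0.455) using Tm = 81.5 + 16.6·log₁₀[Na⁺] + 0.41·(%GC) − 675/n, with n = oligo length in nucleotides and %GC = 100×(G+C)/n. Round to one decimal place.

Length n = 32. Scanning the sequence gives G=10, T=4, C=8, A=10.
G+C = 18, so %GC = 18/32 × 100 = 56.25%
Salt term: 16.6 × (-0.455) = -7.553
GC term: 0.41 × 56.25 = 23.062; length term: −675/32 = −21.094
Tm = 81.5 + (-7.553) + 23.062 − 21.094 = 75.915 → 75.9°C

75.9°C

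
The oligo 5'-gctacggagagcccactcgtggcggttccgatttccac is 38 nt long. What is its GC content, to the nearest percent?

Base counts: G=11, A=6, T=8, C=13
G+C = 11 + 13 = 24 out of 38 bases
%GC = 24/38 × 100 = 63.16% ≈ 63%

63%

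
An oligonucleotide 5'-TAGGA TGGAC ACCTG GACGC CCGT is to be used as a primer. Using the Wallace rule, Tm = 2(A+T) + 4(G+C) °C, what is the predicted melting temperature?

78°C

Scanning the sequence gives C=7, T=4, G=8, A=5.
So N_AT = 9 and N_GC = 15.
Tm = 4·15 + 2·9 = 60 + 18 = 78°C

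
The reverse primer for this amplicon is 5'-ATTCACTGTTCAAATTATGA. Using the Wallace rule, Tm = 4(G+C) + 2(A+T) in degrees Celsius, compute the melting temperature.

50°C

T=8, G=2, A=7, C=3
So N_AT = 15 and N_GC = 5.
Tm = 2(15) + 4(5) = 30 + 20 = 50°C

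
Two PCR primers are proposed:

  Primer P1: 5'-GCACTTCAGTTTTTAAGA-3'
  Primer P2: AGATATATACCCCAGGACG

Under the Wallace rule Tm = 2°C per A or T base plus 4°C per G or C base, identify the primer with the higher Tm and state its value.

Primer P2, 56°C

Primer P1: A+T=12, G+C=6 → Tm = 2(12)+4(6) = 48°C
Primer P2: A+T=10, G+C=9 → Tm = 2(10)+4(9) = 56°C
48°C vs 56°C → primer P2 is higher.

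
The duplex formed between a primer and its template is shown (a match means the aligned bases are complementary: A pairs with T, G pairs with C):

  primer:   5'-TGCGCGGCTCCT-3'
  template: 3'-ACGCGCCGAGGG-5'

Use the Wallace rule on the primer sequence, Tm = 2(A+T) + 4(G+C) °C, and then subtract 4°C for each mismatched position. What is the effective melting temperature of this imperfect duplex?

Primer base counts: A=0, T=3, G=4, C=5 → A+T=3, G+C=9
Perfect-match Tm = 2(3) + 4(9) = 6 + 36 = 42°C
Mismatches (positions where the bases are not complementary): 1 (at position 12)
Effective Tm = 42 − 1×4 = 42 − 4 = 38°C

38°C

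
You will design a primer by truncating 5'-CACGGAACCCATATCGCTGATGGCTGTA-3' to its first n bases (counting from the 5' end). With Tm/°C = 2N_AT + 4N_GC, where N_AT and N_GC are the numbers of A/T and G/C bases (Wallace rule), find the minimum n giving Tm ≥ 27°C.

n = 9

First 8 bases: CACGGAAC → Tm = 26°C (< 27°C)
First 9 bases: CACGGAACC → Tm = 30°C (≥ 27°C)
Since every base adds ≥2°C, Tm only increases with n, so the threshold is first crossed at n = 9.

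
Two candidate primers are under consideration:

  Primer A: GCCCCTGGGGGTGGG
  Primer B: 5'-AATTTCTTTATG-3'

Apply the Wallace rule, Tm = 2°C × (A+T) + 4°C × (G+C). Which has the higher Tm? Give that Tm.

Primer A, 56°C

Primer A: A+T=2, G+C=13 → Tm = 2(2)+4(13) = 56°C
Primer B: A+T=10, G+C=2 → Tm = 2(10)+4(2) = 28°C
56°C vs 28°C → primer A is higher.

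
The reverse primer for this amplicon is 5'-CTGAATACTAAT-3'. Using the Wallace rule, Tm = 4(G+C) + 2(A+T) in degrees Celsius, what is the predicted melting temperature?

Counting bases: T=4, A=5, C=2, G=1
A+T = 9, G+C = 3
Tm = 4·3 + 2·9 = 12 + 18 = 30°C

30°C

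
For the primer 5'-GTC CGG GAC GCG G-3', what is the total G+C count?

Scanning the sequence gives C=4, A=1, T=1, G=7.
G+C = 7 + 4 = 11

11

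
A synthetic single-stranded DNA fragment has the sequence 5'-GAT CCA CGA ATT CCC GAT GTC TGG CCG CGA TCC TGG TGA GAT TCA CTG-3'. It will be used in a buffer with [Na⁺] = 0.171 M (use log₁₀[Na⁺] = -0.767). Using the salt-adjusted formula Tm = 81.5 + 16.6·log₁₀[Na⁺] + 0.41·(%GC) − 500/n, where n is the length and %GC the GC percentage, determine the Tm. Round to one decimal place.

Length n = 48. Base counts: G=13, C=14, T=12, A=9
G+C = 27, so %GC = 27/48 × 100 = 56.25%
Salt term: 16.6 × (-0.767) = -12.732
GC term: 0.41 × 56.25 = 23.062; length term: −500/48 = −10.417
Tm = 81.5 + (-12.732) + 23.062 − 10.417 = 81.413 → 81.4°C

81.4°C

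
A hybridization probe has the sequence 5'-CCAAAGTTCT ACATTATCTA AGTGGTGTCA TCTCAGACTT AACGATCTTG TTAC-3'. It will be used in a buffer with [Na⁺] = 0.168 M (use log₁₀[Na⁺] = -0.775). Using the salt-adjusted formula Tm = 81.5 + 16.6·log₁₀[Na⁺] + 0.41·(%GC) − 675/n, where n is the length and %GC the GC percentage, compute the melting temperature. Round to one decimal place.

Length n = 54. G=8, T=19, C=12, A=15
G+C = 20, so %GC = 20/54 × 100 = 37.037%
Salt term: 16.6 × (-0.775) = -12.865
GC term: 0.41 × 37.037 = 15.185; length term: −675/54 = −12.5
Tm = 81.5 + (-12.865) + 15.185 − 12.5 = 71.32 → 71.3°C

71.3°C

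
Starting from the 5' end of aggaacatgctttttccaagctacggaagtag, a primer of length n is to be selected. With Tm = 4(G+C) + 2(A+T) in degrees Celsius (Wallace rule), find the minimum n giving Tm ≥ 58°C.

n = 21

First 20 bases: AGGAACATGCTTTTTCCAAG → Tm = 56°C (< 58°C)
First 21 bases: AGGAACATGCTTTTTCCAAGC → Tm = 60°C (≥ 58°C)
Since every base adds ≥2°C, Tm only increases with n, so the threshold is first crossed at n = 21.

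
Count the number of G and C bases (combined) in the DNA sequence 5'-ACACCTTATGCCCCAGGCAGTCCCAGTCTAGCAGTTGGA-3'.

Base counts: C=13, G=9, A=9, T=8
G+C = 9 + 13 = 22

22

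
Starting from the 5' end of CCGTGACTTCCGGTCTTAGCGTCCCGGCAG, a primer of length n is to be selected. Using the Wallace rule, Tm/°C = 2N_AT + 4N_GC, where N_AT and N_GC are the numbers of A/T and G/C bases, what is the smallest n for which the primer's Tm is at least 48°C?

n = 15

First 14 bases: CCGTGACTTCCGGT → Tm = 46°C (< 48°C)
First 15 bases: CCGTGACTTCCGGTC → Tm = 50°C (≥ 48°C)
Each additional base adds 2°C (A/T) or 4°C (G/C), so Tm is non-decreasing in n; n = 15 is the first length to reach 48°C.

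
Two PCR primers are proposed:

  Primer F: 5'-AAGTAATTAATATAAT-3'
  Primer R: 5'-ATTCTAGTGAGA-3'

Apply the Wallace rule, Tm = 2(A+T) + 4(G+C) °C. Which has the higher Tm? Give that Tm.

Primer F, 34°C

Primer F: A+T=15, G+C=1 → Tm = 2(15)+4(1) = 34°C
Primer R: A+T=8, G+C=4 → Tm = 2(8)+4(4) = 32°C
34°C vs 32°C → primer F is higher.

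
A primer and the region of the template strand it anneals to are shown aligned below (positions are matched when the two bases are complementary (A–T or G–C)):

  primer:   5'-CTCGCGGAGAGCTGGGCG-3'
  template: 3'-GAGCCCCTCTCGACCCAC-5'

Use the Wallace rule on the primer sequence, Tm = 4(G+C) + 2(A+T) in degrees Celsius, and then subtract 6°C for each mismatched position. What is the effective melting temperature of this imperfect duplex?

Primer base counts: A=2, T=2, G=9, C=5 → A+T=4, G+C=14
Perfect-match Tm = 2(4) + 4(14) = 8 + 56 = 64°C
Mismatches (positions where the bases are not complementary): 2 (at positions 5, 17)
Effective Tm = 64 − 2×6 = 64 − 12 = 52°C

52°C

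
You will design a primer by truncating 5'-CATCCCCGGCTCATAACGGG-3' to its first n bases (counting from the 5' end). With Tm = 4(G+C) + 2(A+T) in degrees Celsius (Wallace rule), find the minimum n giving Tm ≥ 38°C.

First 10 bases: CATCCCCGGC → Tm = 36°C (< 38°C)
First 11 bases: CATCCCCGGCT → Tm = 38°C (≥ 38°C)
Since every base adds ≥2°C, Tm only increases with n, so the threshold is first crossed at n = 11.

n = 11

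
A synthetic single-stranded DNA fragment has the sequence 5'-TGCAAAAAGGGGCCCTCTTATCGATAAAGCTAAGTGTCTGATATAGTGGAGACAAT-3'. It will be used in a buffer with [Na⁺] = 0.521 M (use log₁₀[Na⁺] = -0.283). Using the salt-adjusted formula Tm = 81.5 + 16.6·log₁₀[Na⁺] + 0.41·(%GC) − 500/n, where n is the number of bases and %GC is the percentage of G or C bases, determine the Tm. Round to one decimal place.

Length n = 56. C=9, A=19, T=14, G=14
G+C = 23, so %GC = 23/56 × 100 = 41.071%
Salt term: 16.6 × (-0.283) = -4.698
GC term: 0.41 × 41.071 = 16.839; length term: −500/56 = −8.929
Tm = 81.5 + (-4.698) + 16.839 − 8.929 = 84.712 → 84.7°C

84.7°C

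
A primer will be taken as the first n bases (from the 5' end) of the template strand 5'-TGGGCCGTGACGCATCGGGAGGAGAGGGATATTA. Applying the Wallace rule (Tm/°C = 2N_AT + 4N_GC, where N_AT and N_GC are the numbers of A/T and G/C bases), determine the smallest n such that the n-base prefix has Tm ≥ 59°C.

n = 18

First 17 bases: TGGGCCGTGACGCATCG → Tm = 58°C (< 59°C)
First 18 bases: TGGGCCGTGACGCATCGG → Tm = 62°C (≥ 59°C)
Since every base adds ≥2°C, Tm only increases with n, so the threshold is first crossed at n = 18.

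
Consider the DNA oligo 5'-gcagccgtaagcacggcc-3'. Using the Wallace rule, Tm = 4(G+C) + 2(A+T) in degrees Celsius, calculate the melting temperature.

Scanning the sequence gives A=4, C=7, G=6, T=1.
A+T = 5, G+C = 13
Tm = 2×5 + 4×13 = 62°C

62°C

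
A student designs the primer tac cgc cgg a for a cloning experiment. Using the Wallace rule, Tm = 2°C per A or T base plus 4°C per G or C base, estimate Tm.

34°C

A=2, C=4, G=3, T=1
So N_AT = 3 and N_GC = 7.
Tm = 2×3 + 4×7 = 34°C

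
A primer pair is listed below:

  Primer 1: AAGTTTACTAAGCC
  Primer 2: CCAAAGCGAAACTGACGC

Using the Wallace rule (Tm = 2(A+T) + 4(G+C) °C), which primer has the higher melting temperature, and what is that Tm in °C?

Primer 1: A+T=9, G+C=5 → Tm = 2(9)+4(5) = 38°C
Primer 2: A+T=8, G+C=10 → Tm = 2(8)+4(10) = 56°C
38°C vs 56°C → primer 2 is higher.

Primer 2, 56°C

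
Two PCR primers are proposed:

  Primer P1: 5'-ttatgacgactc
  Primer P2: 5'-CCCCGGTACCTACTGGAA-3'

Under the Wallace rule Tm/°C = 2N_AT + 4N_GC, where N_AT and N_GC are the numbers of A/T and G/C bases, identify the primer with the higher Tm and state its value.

Primer P1: A+T=7, G+C=5 → Tm = 2(7)+4(5) = 34°C
Primer P2: A+T=7, G+C=11 → Tm = 2(7)+4(11) = 58°C
34°C vs 58°C → primer P2 is higher.

Primer P2, 58°C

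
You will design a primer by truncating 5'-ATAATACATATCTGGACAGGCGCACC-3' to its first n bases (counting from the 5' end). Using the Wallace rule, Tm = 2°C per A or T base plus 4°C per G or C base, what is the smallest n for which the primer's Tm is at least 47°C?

n = 19

First 18 bases: ATAATACATATCTGGACA → Tm = 46°C (< 47°C)
First 19 bases: ATAATACATATCTGGACAG → Tm = 50°C (≥ 47°C)
Since every base adds ≥2°C, Tm only increases with n, so the threshold is first crossed at n = 19.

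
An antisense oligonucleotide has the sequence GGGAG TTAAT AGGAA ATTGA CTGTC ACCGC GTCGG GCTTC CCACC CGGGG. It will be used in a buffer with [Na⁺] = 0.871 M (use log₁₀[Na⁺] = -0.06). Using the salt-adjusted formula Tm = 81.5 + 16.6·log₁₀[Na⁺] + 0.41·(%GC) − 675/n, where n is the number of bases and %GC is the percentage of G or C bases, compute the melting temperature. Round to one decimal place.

Length n = 50. Scanning the sequence gives G=17, C=13, A=10, T=10.
G+C = 30, so %GC = 30/50 × 100 = 60%
Salt term: 16.6 × (-0.06) = -0.996
GC term: 0.41 × 60 = 24.6; length term: −675/50 = −13.5
Tm = 81.5 + (-0.996) + 24.6 − 13.5 = 91.604 → 91.6°C

91.6°C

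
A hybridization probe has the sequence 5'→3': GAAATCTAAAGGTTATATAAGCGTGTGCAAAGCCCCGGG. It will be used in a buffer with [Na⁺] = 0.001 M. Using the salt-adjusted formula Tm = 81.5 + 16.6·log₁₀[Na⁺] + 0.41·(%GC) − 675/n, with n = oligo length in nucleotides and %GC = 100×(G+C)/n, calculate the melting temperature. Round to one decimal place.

Length n = 39. Counting bases: G=11, T=8, C=7, A=13
G+C = 18, so %GC = 18/39 × 100 = 46.154%
Salt term: 16.6 × (-3) = -49.8
GC term: 0.41 × 46.154 = 18.923; length term: −675/39 = −17.308
Tm = 81.5 + (-49.8) + 18.923 − 17.308 = 33.315 → 33.3°C

33.3°C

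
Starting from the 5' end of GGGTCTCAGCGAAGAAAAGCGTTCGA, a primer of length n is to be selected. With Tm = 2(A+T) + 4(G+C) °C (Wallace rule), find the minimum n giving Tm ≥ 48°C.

First 14 bases: GGGTCTCAGCGAAG → Tm = 46°C (< 48°C)
First 15 bases: GGGTCTCAGCGAAGA → Tm = 48°C (≥ 48°C)
Each additional base adds 2°C (A/T) or 4°C (G/C), so Tm is non-decreasing in n; n = 15 is the first length to reach 48°C.

n = 15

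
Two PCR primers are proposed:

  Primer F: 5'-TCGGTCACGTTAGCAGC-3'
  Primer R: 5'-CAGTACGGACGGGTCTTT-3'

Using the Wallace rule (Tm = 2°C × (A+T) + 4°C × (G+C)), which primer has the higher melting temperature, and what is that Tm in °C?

Primer R, 56°C

Primer F: A+T=7, G+C=10 → Tm = 2(7)+4(10) = 54°C
Primer R: A+T=8, G+C=10 → Tm = 2(8)+4(10) = 56°C
54°C vs 56°C → primer R is higher.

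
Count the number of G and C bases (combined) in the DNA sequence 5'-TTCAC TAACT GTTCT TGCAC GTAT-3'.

Counting bases: G=3, A=5, T=10, C=6
Total G or C: 3 + 6 = 9

9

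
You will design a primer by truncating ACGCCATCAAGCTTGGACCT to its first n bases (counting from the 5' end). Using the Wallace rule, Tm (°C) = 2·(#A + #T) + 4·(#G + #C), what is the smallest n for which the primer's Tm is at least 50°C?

n = 16

First 15 bases: ACGCCATCAAGCTTG → Tm = 46°C (< 50°C)
First 16 bases: ACGCCATCAAGCTTGG → Tm = 50°C (≥ 50°C)
Each additional base adds 2°C (A/T) or 4°C (G/C), so Tm is non-decreasing in n; n = 16 is the first length to reach 50°C.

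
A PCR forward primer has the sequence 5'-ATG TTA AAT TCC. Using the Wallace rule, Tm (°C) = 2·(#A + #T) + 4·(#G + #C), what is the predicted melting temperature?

30°C

Scanning the sequence gives C=2, G=1, T=5, A=4.
So N_AT = 9 and N_GC = 3.
Tm = 2×9 + 4×3 = 30°C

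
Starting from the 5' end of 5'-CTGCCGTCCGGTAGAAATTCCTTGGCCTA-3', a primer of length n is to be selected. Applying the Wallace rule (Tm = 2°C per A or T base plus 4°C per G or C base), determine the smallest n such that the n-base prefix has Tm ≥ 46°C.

First 13 bases: CTGCCGTCCGGTA → Tm = 44°C (< 46°C)
First 14 bases: CTGCCGTCCGGTAG → Tm = 48°C (≥ 46°C)
Each additional base adds 2°C (A/T) or 4°C (G/C), so Tm is non-decreasing in n; n = 14 is the first length to reach 46°C.

n = 14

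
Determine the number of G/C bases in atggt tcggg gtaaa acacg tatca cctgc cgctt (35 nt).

18

Scanning the sequence gives C=9, G=9, A=8, T=9.
Total G or C: 9 + 9 = 18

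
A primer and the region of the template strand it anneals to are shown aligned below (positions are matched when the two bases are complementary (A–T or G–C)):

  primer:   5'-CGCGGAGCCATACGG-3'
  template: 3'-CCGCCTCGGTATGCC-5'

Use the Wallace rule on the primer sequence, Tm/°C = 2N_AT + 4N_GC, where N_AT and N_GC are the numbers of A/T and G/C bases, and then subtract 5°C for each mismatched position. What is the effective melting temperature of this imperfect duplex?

Primer base counts: A=3, T=1, G=6, C=5 → A+T=4, G+C=11
Perfect-match Tm = 2(4) + 4(11) = 8 + 44 = 52°C
Mismatches (positions where the bases are not complementary): 1 (at position 1)
Effective Tm = 52 − 1×5 = 52 − 5 = 47°C

47°C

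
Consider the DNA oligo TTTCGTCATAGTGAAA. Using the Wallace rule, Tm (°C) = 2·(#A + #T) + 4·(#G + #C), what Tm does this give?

Scanning the sequence gives G=3, A=5, T=6, C=2.
So N_AT = 11 and N_GC = 5.
Tm = 4·5 + 2·11 = 20 + 22 = 42°C

42°C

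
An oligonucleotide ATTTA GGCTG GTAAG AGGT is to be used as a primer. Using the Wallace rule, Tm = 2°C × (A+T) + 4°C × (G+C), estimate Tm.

54°C

A=5, C=1, T=6, G=7
So N_AT = 11 and N_GC = 8.
Tm = 2×11 + 4×8 = 54°C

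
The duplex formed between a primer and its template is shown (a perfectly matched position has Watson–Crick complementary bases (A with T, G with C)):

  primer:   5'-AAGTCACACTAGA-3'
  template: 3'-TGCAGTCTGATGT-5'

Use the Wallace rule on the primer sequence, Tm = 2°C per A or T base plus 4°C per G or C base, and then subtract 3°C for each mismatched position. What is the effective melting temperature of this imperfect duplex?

27°C

Primer base counts: A=6, T=2, G=2, C=3 → A+T=8, G+C=5
Perfect-match Tm = 2(8) + 4(5) = 16 + 20 = 36°C
Mismatches (positions where the bases are not complementary): 3 (at positions 2, 7, 12)
Effective Tm = 36 − 3×3 = 36 − 9 = 27°C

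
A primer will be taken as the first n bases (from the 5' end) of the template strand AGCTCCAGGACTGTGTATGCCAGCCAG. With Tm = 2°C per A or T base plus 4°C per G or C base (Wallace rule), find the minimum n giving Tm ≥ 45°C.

n = 15

First 14 bases: AGCTCCAGGACTGT → Tm = 44°C (< 45°C)
First 15 bases: AGCTCCAGGACTGTG → Tm = 48°C (≥ 45°C)
Each additional base adds 2°C (A/T) or 4°C (G/C), so Tm is non-decreasing in n; n = 15 is the first length to reach 45°C.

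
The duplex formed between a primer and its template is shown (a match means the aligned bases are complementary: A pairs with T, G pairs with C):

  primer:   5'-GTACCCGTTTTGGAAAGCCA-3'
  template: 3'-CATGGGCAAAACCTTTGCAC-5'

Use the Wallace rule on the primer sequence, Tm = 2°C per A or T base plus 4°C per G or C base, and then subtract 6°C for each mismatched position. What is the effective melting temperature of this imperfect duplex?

36°C

Primer base counts: A=5, T=5, G=5, C=5 → A+T=10, G+C=10
Perfect-match Tm = 2(10) + 4(10) = 20 + 40 = 60°C
Mismatches (positions where the bases are not complementary): 4 (at positions 17, 18, 19, 20)
Effective Tm = 60 − 4×6 = 60 − 24 = 36°C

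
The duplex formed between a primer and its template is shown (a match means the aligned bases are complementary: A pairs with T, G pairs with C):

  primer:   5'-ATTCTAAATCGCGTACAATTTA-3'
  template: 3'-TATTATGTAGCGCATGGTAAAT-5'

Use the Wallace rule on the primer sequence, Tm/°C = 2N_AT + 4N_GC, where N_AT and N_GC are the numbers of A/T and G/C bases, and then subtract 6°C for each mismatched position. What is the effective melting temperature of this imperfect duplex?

32°C

Primer base counts: A=8, T=8, G=2, C=4 → A+T=16, G+C=6
Perfect-match Tm = 2(16) + 4(6) = 32 + 24 = 56°C
Mismatches (positions where the bases are not complementary): 4 (at positions 3, 4, 7, 17)
Effective Tm = 56 − 4×6 = 56 − 24 = 32°C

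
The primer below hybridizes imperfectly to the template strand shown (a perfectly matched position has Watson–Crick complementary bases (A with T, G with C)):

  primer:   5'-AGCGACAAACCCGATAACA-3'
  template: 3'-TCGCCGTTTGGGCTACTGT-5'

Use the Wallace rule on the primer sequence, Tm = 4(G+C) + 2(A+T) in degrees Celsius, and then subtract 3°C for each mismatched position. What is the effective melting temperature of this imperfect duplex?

Primer base counts: A=9, T=1, G=3, C=6 → A+T=10, G+C=9
Perfect-match Tm = 2(10) + 4(9) = 20 + 36 = 56°C
Mismatches (positions where the bases are not complementary): 2 (at positions 5, 16)
Effective Tm = 56 − 2×3 = 56 − 6 = 50°C

50°C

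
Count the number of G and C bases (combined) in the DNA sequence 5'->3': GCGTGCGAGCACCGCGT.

13

Base counts: A=2, T=2, C=6, G=7
G+C = 7 + 6 = 13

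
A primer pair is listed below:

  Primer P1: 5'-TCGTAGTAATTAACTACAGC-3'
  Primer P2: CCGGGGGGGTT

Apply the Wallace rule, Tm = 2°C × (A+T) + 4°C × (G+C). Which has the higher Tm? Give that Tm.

Primer P1, 54°C

Primer P1: A+T=13, G+C=7 → Tm = 2(13)+4(7) = 54°C
Primer P2: A+T=2, G+C=9 → Tm = 2(2)+4(9) = 40°C
54°C vs 40°C → primer P1 is higher.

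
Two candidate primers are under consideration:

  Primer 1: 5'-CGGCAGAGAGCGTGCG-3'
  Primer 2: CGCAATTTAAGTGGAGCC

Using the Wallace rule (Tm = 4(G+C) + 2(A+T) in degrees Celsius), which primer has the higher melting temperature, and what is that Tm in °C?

Primer 1, 56°C

Primer 1: A+T=4, G+C=12 → Tm = 2(4)+4(12) = 56°C
Primer 2: A+T=9, G+C=9 → Tm = 2(9)+4(9) = 54°C
56°C vs 54°C → primer 1 is higher.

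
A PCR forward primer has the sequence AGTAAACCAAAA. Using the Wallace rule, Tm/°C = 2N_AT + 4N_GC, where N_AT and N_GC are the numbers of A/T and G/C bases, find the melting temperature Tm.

30°C

Base counts: C=2, A=8, T=1, G=1
AT pairs contribute 9, GC pairs contribute 3.
Tm = 2(9) + 4(3) = 18 + 12 = 30°C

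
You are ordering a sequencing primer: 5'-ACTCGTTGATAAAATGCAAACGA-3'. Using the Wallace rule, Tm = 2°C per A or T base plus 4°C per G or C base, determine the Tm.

Base counts: G=4, T=5, C=4, A=10
So N_AT = 15 and N_GC = 8.
Tm = 2×15 + 4×8 = 62°C

62°C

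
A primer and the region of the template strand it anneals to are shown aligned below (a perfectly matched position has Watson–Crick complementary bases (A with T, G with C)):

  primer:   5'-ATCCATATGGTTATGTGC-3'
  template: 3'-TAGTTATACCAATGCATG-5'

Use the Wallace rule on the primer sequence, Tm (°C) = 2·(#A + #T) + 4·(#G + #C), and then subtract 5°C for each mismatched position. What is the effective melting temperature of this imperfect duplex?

35°C

Primer base counts: A=4, T=7, G=4, C=3 → A+T=11, G+C=7
Perfect-match Tm = 2(11) + 4(7) = 22 + 28 = 50°C
Mismatches (positions where the bases are not complementary): 3 (at positions 4, 14, 17)
Effective Tm = 50 − 3×5 = 50 − 15 = 35°C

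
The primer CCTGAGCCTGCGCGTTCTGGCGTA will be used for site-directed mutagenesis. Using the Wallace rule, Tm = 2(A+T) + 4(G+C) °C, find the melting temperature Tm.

80°C

Counting bases: G=8, A=2, T=6, C=8
AT pairs contribute 8, GC pairs contribute 16.
Tm = 4·16 + 2·8 = 64 + 16 = 80°C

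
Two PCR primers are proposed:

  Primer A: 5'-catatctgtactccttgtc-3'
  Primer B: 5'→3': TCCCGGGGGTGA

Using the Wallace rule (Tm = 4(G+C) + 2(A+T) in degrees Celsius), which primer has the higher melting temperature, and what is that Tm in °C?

Primer A, 54°C

Primer A: A+T=11, G+C=8 → Tm = 2(11)+4(8) = 54°C
Primer B: A+T=3, G+C=9 → Tm = 2(3)+4(9) = 42°C
54°C vs 42°C → primer A is higher.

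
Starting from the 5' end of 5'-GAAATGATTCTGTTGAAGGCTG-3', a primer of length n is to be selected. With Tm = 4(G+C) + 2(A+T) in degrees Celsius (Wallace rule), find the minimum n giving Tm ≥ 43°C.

First 16 bases: GAAATGATTCTGTTGA → Tm = 42°C (< 43°C)
First 17 bases: GAAATGATTCTGTTGAA → Tm = 44°C (≥ 43°C)
Each additional base adds 2°C (A/T) or 4°C (G/C), so Tm is non-decreasing in n; n = 17 is the first length to reach 43°C.

n = 17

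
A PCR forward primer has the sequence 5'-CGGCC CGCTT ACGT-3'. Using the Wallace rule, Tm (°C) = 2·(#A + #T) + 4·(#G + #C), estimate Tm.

48°C

Scanning the sequence gives C=6, G=4, T=3, A=1.
A+T = 4, G+C = 10
Tm = 2(4) + 4(10) = 8 + 40 = 48°C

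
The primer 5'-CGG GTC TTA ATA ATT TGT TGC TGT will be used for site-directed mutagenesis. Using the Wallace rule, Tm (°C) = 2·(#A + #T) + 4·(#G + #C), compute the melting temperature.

G=6, T=11, A=4, C=3
A+T = 15, G+C = 9
Tm = 4·9 + 2·15 = 36 + 30 = 66°C

66°C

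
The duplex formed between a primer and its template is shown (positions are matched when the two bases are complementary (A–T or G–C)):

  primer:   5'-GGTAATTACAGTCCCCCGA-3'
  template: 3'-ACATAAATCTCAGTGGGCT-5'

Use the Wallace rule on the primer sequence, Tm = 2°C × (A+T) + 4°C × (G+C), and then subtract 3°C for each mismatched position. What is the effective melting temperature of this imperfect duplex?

46°C

Primer base counts: A=5, T=4, G=4, C=6 → A+T=9, G+C=10
Perfect-match Tm = 2(9) + 4(10) = 18 + 40 = 58°C
Mismatches (positions where the bases are not complementary): 4 (at positions 1, 5, 9, 14)
Effective Tm = 58 − 4×3 = 58 − 12 = 46°C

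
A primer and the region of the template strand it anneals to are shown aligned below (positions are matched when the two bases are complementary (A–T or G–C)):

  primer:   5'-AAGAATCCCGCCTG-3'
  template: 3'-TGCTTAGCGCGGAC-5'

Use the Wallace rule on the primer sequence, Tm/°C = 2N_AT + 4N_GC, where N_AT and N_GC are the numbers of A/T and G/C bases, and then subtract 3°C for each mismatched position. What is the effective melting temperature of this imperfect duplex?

38°C

Primer base counts: A=4, T=2, G=3, C=5 → A+T=6, G+C=8
Perfect-match Tm = 2(6) + 4(8) = 12 + 32 = 44°C
Mismatches (positions where the bases are not complementary): 2 (at positions 2, 8)
Effective Tm = 44 − 2×3 = 44 − 6 = 38°C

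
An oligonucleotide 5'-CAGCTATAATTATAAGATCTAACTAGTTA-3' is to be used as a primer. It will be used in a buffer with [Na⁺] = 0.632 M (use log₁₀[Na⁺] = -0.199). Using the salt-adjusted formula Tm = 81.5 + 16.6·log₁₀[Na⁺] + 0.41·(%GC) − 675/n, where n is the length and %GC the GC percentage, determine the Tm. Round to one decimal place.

Length n = 29. Counting bases: G=3, C=4, T=10, A=12
G+C = 7, so %GC = 7/29 × 100 = 24.138%
Salt term: 16.6 × (-0.199) = -3.303
GC term: 0.41 × 24.138 = 9.897; length term: −675/29 = −23.276
Tm = 81.5 + (-3.303) + 9.897 − 23.276 = 64.818 → 64.8°C

64.8°C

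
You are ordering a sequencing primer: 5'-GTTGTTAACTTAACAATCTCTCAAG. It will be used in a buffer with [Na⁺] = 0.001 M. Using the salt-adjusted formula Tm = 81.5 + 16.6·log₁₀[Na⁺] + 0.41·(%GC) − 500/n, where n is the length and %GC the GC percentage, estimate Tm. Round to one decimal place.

Length n = 25. Counting bases: A=8, C=5, T=9, G=3
G+C = 8, so %GC = 8/25 × 100 = 32%
Salt term: 16.6 × (-3) = -49.8
GC term: 0.41 × 32 = 13.12; length term: −500/25 = −20
Tm = 81.5 + (-49.8) + 13.12 − 20 = 24.82 → 24.8°C

24.8°C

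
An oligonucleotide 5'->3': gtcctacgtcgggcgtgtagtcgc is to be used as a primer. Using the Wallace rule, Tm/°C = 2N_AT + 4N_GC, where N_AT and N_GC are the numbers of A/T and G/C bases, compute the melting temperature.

Scanning the sequence gives G=9, C=7, T=6, A=2.
So N_AT = 8 and N_GC = 16.
Tm = 2×8 + 4×16 = 80°C

80°C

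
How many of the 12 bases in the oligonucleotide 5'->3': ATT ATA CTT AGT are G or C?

A=4, T=6, C=1, G=1
G+C = 1 + 1 = 2

2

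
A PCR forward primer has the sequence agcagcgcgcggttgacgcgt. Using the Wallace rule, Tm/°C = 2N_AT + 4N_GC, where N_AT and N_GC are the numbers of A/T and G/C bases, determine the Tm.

72°C

A=3, G=9, T=3, C=6
A+T = 6, G+C = 15
Tm = 4·15 + 2·6 = 60 + 12 = 72°C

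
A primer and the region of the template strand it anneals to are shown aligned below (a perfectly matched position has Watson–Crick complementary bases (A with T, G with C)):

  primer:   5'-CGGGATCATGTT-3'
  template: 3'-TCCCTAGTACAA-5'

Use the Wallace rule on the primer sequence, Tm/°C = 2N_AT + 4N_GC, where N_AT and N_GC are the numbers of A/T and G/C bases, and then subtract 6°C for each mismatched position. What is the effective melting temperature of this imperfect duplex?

Primer base counts: A=2, T=4, G=4, C=2 → A+T=6, G+C=6
Perfect-match Tm = 2(6) + 4(6) = 12 + 24 = 36°C
Mismatches (positions where the bases are not complementary): 1 (at position 1)
Effective Tm = 36 − 1×6 = 36 − 6 = 30°C

30°C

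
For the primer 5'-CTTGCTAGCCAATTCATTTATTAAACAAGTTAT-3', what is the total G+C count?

Counting bases: T=13, C=6, G=3, A=11
Total G or C: 3 + 6 = 9

9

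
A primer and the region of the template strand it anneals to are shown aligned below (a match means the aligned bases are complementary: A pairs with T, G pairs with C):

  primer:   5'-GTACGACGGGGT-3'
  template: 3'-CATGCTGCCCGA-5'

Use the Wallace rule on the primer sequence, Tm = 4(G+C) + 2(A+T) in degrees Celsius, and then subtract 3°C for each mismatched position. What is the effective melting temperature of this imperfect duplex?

37°C

Primer base counts: A=2, T=2, G=6, C=2 → A+T=4, G+C=8
Perfect-match Tm = 2(4) + 4(8) = 8 + 32 = 40°C
Mismatches (positions where the bases are not complementary): 1 (at position 11)
Effective Tm = 40 − 1×3 = 40 − 3 = 37°C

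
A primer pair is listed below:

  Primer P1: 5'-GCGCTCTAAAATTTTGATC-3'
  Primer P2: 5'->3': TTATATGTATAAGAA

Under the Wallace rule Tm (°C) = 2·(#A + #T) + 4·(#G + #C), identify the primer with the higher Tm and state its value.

Primer P1, 52°C

Primer P1: A+T=12, G+C=7 → Tm = 2(12)+4(7) = 52°C
Primer P2: A+T=13, G+C=2 → Tm = 2(13)+4(2) = 34°C
52°C vs 34°C → primer P1 is higher.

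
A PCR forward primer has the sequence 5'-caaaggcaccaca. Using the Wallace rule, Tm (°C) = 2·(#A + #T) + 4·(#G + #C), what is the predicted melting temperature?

Counting bases: T=0, G=2, A=6, C=5
A+T = 6, G+C = 7
Tm = 4·7 + 2·6 = 28 + 12 = 40°C

40°C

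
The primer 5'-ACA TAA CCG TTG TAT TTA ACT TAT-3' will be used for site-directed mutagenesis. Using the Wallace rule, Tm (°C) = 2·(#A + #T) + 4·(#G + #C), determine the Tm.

60°C

Base counts: C=4, T=10, G=2, A=8
So N_AT = 18 and N_GC = 6.
Tm = 2(18) + 4(6) = 36 + 24 = 60°C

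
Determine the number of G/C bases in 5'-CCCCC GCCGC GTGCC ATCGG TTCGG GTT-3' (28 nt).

21

Scanning the sequence gives C=12, A=1, G=9, T=6.
Total G or C: 9 + 12 = 21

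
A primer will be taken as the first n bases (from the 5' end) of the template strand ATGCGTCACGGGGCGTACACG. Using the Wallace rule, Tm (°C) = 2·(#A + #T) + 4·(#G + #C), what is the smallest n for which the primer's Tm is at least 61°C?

n = 19

First 18 bases: ATGCGTCACGGGGCGTAC → Tm = 60°C (< 61°C)
First 19 bases: ATGCGTCACGGGGCGTACA → Tm = 62°C (≥ 61°C)
Since every base adds ≥2°C, Tm only increases with n, so the threshold is first crossed at n = 19.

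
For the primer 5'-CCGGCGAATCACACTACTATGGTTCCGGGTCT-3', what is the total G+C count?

C=10, A=6, T=8, G=8
Total G or C: 8 + 10 = 18

18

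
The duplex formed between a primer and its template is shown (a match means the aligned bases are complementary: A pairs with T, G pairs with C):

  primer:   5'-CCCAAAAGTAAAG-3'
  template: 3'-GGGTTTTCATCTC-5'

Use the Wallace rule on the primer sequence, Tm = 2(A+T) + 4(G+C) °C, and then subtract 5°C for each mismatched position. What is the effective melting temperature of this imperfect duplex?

Primer base counts: A=7, T=1, G=2, C=3 → A+T=8, G+C=5
Perfect-match Tm = 2(8) + 4(5) = 16 + 20 = 36°C
Mismatches (positions where the bases are not complementary): 1 (at position 11)
Effective Tm = 36 − 1×5 = 36 − 5 = 31°C

31°C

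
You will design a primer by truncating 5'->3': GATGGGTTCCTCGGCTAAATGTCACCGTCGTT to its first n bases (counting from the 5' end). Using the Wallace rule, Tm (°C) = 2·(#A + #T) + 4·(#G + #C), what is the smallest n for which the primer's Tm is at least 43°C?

First 13 bases: GATGGGTTCCTCG → Tm = 42°C (< 43°C)
First 14 bases: GATGGGTTCCTCGG → Tm = 46°C (≥ 43°C)
Since every base adds ≥2°C, Tm only increases with n, so the threshold is first crossed at n = 14.

n = 14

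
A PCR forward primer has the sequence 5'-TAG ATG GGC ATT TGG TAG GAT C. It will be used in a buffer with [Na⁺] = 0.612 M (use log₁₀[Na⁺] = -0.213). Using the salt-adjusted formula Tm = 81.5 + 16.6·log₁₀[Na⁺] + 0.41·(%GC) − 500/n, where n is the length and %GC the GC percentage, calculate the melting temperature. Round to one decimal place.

Length n = 22. C=2, T=7, A=5, G=8
G+C = 10, so %GC = 10/22 × 100 = 45.455%
Salt term: 16.6 × (-0.213) = -3.536
GC term: 0.41 × 45.455 = 18.637; length term: −500/22 = −22.727
Tm = 81.5 + (-3.536) + 18.637 − 22.727 = 73.874 → 73.9°C

73.9°C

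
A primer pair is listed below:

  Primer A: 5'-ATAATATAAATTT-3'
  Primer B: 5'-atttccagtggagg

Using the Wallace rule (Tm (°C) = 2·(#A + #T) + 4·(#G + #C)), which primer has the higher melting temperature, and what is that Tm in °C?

Primer A: A+T=13, G+C=0 → Tm = 2(13)+4(0) = 26°C
Primer B: A+T=7, G+C=7 → Tm = 2(7)+4(7) = 42°C
26°C vs 42°C → primer B is higher.

Primer B, 42°C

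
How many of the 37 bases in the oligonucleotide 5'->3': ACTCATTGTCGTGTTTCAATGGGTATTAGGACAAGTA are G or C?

14

T=13, C=5, A=10, G=9
G+C = 9 + 5 = 14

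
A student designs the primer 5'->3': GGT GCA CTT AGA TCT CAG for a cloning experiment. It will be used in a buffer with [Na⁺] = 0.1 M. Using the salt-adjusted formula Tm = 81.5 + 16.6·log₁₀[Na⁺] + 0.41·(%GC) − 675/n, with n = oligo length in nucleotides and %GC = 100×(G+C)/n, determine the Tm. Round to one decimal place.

47.9°C

Length n = 18. Base counts: A=4, G=5, C=4, T=5
G+C = 9, so %GC = 9/18 × 100 = 50%
Salt term: 16.6 × (-1) = -16.6
GC term: 0.41 × 50 = 20.5; length term: −675/18 = −37.5
Tm = 81.5 + (-16.6) + 20.5 − 37.5 = 47.9 → 47.9°C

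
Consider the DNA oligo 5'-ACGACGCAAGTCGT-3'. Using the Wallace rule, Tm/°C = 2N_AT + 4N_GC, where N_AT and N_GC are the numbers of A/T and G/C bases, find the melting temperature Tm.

T=2, G=4, A=4, C=4
AT pairs contribute 6, GC pairs contribute 8.
Tm = 2(6) + 4(8) = 12 + 32 = 44°C

44°C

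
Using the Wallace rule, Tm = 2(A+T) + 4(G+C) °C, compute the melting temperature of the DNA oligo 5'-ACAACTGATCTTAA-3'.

Base counts: G=1, A=6, T=4, C=3
AT pairs contribute 10, GC pairs contribute 4.
Tm = 2(10) + 4(4) = 20 + 16 = 36°C

36°C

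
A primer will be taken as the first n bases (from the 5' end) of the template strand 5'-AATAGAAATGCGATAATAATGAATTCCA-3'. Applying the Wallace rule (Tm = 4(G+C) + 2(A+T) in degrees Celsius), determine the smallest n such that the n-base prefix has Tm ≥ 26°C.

First 10 bases: AATAGAAATG → Tm = 24°C (< 26°C)
First 11 bases: AATAGAAATGC → Tm = 28°C (≥ 26°C)
Each additional base adds 2°C (A/T) or 4°C (G/C), so Tm is non-decreasing in n; n = 11 is the first length to reach 26°C.

n = 11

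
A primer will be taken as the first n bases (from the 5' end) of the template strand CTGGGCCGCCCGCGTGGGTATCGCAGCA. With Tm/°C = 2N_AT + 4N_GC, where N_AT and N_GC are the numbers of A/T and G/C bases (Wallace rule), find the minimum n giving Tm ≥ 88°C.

First 24 bases: CTGGGCCGCCCGCGTGGGTATCGC → Tm = 86°C (< 88°C)
First 25 bases: CTGGGCCGCCCGCGTGGGTATCGCA → Tm = 88°C (≥ 88°C)
Each additional base adds 2°C (A/T) or 4°C (G/C), so Tm is non-decreasing in n; n = 25 is the first length to reach 88°C.

n = 25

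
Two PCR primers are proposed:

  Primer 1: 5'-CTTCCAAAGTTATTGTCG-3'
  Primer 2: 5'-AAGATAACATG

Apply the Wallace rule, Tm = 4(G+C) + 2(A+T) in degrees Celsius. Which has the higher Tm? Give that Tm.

Primer 1: A+T=11, G+C=7 → Tm = 2(11)+4(7) = 50°C
Primer 2: A+T=8, G+C=3 → Tm = 2(8)+4(3) = 28°C
50°C vs 28°C → primer 1 is higher.

Primer 1, 50°C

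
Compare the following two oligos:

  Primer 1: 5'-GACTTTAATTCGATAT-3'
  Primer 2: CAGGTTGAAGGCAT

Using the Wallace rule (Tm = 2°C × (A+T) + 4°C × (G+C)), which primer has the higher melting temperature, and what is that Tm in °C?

Primer 1: A+T=12, G+C=4 → Tm = 2(12)+4(4) = 40°C
Primer 2: A+T=7, G+C=7 → Tm = 2(7)+4(7) = 42°C
40°C vs 42°C → primer 2 is higher.

Primer 2, 42°C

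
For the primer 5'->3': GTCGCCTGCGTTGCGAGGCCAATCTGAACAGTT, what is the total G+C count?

19

Base counts: T=8, A=6, G=10, C=9
G+C = 10 + 9 = 19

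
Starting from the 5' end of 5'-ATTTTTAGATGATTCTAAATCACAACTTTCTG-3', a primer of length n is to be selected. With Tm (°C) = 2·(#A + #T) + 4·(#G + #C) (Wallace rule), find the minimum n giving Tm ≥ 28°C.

n = 12

First 11 bases: ATTTTTAGATG → Tm = 26°C (< 28°C)
First 12 bases: ATTTTTAGATGA → Tm = 28°C (≥ 28°C)
Since every base adds ≥2°C, Tm only increases with n, so the threshold is first crossed at n = 12.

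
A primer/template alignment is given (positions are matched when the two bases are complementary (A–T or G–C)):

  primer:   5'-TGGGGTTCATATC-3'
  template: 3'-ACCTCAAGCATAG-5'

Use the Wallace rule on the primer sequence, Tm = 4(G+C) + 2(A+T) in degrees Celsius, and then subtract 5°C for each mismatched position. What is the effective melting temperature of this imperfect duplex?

28°C

Primer base counts: A=2, T=5, G=4, C=2 → A+T=7, G+C=6
Perfect-match Tm = 2(7) + 4(6) = 14 + 24 = 38°C
Mismatches (positions where the bases are not complementary): 2 (at positions 4, 9)
Effective Tm = 38 − 2×5 = 38 − 10 = 28°C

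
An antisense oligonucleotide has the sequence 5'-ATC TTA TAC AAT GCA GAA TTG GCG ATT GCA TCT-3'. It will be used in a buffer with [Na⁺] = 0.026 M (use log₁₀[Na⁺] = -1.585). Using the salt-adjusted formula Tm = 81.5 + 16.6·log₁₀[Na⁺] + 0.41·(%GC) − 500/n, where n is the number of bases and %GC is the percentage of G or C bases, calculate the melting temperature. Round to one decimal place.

Length n = 33. Base counts: G=6, C=6, A=10, T=11
G+C = 12, so %GC = 12/33 × 100 = 36.364%
Salt term: 16.6 × (-1.585) = -26.311
GC term: 0.41 × 36.364 = 14.909; length term: −500/33 = −15.152
Tm = 81.5 + (-26.311) + 14.909 − 15.152 = 54.946 → 54.9°C

54.9°C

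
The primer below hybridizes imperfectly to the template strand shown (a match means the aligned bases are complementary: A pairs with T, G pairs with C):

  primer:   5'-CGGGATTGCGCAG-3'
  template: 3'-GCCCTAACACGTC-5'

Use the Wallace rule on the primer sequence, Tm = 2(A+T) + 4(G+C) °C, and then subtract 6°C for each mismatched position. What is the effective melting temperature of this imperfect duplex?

38°C

Primer base counts: A=2, T=2, G=6, C=3 → A+T=4, G+C=9
Perfect-match Tm = 2(4) + 4(9) = 8 + 36 = 44°C
Mismatches (positions where the bases are not complementary): 1 (at position 9)
Effective Tm = 44 − 1×6 = 44 − 6 = 38°C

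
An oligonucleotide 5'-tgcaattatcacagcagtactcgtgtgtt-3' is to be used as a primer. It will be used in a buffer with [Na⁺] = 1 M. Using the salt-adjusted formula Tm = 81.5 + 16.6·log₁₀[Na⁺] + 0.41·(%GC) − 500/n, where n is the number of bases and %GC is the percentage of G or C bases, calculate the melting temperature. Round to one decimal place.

81.2°C

Length n = 29. Counting bases: T=10, A=7, C=6, G=6
G+C = 12, so %GC = 12/29 × 100 = 41.379%
Salt term: 16.6 × (0) = 0
GC term: 0.41 × 41.379 = 16.965; length term: −500/29 = −17.241
Tm = 81.5 + (0) + 16.965 − 17.241 = 81.224 → 81.2°C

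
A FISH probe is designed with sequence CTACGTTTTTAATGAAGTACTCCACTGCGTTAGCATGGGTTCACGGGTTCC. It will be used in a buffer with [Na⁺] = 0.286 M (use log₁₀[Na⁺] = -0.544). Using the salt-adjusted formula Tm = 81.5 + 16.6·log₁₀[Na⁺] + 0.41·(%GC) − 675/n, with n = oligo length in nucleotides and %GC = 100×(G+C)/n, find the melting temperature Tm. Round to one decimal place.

Length n = 51. Counting bases: T=17, G=12, C=12, A=10
G+C = 24, so %GC = 24/51 × 100 = 47.059%
Salt term: 16.6 × (-0.544) = -9.03
GC term: 0.41 × 47.059 = 19.294; length term: −675/51 = −13.235
Tm = 81.5 + (-9.03) + 19.294 − 13.235 = 78.529 → 78.5°C

78.5°C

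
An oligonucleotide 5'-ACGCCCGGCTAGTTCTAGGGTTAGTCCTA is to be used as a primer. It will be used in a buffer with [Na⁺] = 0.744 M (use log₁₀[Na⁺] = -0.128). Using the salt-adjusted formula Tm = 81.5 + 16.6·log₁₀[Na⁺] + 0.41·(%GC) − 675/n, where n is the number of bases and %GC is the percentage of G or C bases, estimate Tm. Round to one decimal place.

Length n = 29. Base counts: C=8, G=8, A=5, T=8
G+C = 16, so %GC = 16/29 × 100 = 55.172%
Salt term: 16.6 × (-0.128) = -2.125
GC term: 0.41 × 55.172 = 22.621; length term: −675/29 = −23.276
Tm = 81.5 + (-2.125) + 22.621 − 23.276 = 78.72 → 78.7°C

78.7°C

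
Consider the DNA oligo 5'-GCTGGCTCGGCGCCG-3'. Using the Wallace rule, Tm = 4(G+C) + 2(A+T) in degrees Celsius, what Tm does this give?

56°C

Base counts: C=6, G=7, A=0, T=2
A+T = 2, G+C = 13
Tm = 4·13 + 2·2 = 52 + 4 = 56°C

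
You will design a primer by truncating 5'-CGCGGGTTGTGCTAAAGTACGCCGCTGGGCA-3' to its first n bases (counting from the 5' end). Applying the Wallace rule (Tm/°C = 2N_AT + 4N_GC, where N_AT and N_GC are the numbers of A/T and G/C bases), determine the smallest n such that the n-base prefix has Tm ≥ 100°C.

n = 30

First 29 bases: CGCGGGTTGTGCTAAAGTACGCCGCTGGG → Tm = 96°C (< 100°C)
First 30 bases: CGCGGGTTGTGCTAAAGTACGCCGCTGGGC → Tm = 100°C (≥ 100°C)
Since every base adds ≥2°C, Tm only increases with n, so the threshold is first crossed at n = 30.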